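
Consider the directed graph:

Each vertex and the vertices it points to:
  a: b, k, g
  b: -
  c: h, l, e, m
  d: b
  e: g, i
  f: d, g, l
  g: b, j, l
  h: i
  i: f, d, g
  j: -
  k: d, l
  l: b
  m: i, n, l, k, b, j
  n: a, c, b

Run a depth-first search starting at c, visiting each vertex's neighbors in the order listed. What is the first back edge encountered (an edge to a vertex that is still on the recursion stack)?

n->c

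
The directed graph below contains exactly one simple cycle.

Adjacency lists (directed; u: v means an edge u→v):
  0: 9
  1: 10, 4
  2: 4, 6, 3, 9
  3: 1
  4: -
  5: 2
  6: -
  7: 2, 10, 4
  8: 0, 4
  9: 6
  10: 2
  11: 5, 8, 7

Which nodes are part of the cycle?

DFS with gray/black marking from 10:
10 gray
  2 gray
    4 gray
    4 black
    6 gray
    6 black
    3 gray
      1 gray
        1→10: 10 is gray → back edge
Back edge closes the cycle 10 → 2 → 3 → 1 → 10; its vertices are {1, 2, 3, 10}.

1, 2, 3, 10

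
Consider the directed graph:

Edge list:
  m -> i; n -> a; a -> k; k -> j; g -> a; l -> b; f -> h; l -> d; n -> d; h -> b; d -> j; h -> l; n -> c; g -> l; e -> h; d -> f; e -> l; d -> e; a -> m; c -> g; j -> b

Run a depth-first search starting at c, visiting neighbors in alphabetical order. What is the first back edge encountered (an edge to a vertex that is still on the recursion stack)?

h→l

DFS from c (visiting neighbors in alphabetical order); mark gray on enter, black on exit:
c gray
  g gray
    a gray
      k gray
        j gray
          b gray
          b black
        j black
      k black
      m gray
        i gray
        i black
      m black
    a black
    l gray
      l→b: b black — skip
      d gray
        e gray
          h gray
            h→b: b black — skip
            h→l: l is gray → back edge
First back edge: h → l.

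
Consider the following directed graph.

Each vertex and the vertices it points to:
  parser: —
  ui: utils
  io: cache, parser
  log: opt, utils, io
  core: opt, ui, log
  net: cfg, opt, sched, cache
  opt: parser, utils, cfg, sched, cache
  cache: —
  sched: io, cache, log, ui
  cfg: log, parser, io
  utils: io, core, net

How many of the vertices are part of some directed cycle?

8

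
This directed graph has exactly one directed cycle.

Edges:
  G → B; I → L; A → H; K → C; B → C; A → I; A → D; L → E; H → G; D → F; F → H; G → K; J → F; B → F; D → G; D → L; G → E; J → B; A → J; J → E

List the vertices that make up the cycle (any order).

DFS with gray/black marking from H:
H gray
  G gray
    E gray
    E black
    K gray
      C gray
      C black
    K black
    B gray
      F gray
        F→H: H is gray → back edge
Back edge closes the cycle H → G → B → F → H; its vertices are {B, F, G, H}.

B, F, G, H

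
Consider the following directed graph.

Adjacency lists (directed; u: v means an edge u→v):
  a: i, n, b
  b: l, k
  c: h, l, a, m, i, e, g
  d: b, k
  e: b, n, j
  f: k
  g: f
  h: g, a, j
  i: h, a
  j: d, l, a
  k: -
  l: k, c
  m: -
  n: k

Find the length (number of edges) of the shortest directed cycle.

For each vertex v, BFS finds the shortest path from v back to v.
The shortest such closed walk is c → l → c, length 2.

2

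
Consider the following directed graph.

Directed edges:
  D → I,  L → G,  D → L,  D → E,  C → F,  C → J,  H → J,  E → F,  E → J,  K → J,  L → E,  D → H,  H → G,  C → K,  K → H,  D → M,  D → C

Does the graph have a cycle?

No

DFS with white/gray/black marking, starting from D:
D gray
  E gray
    J gray
    J black
    F gray
    F black
  E black
  H gray
    G gray
    G black
    H→J: J black — skip
  H black
  C gray
    C→J: J black — skip
    C→F: F black — skip
    K gray
      K→J: J black — skip
      K→H: H black — skip
    K black
  C black
  L gray
    L→E: E black — skip
    L→G: G black — skip
  L black
  I gray
  I black
  M gray
  M black
D black
Every edge goes to a white or black vertex — no back edge, so the graph is acyclic.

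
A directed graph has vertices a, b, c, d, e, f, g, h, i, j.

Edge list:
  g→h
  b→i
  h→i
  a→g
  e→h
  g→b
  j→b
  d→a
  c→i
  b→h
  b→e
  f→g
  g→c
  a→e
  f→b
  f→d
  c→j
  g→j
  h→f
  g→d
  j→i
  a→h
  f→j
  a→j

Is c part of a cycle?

Yes

c is on a cycle iff c can reach itself via ≥1 edge.
c → j → b → h → f → g → c — yes.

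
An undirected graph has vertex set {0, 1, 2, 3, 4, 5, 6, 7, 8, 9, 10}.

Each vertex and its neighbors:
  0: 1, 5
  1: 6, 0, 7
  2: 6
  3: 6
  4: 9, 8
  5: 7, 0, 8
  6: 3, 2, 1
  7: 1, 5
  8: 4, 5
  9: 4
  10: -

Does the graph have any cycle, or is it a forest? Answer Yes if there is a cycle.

Yes

DFS, tracking each vertex's parent; an edge to a visited non-parent vertex closes a cycle.
Start from 6:
visit 6 (parent –)
  visit 3 (parent 6)
    3–6: parent, skip
  visit 2 (parent 6)
    2–6: parent, skip
  visit 1 (parent 6)
    1–6: parent, skip
    visit 0 (parent 1)
      0–1: parent, skip
      visit 5 (parent 0)
        visit 7 (parent 5)
          7–1: 1 visited and ≠ parent → cycle
Cycle: 1 – 0 – 5 – 7 – 1.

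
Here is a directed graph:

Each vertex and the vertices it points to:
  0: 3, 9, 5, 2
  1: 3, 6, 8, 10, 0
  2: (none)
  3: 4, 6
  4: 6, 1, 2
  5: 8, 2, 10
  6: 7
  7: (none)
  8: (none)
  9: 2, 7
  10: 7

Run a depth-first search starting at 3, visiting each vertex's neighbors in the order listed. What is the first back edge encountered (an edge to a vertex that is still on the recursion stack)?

1→3

DFS from 3 (visiting each vertex's neighbors in the order listed); mark gray on enter, black on exit:
3 gray
  4 gray
    6 gray
      7 gray
      7 black
    6 black
    1 gray
      1→3: 3 is gray → back edge
First back edge: 1 → 3.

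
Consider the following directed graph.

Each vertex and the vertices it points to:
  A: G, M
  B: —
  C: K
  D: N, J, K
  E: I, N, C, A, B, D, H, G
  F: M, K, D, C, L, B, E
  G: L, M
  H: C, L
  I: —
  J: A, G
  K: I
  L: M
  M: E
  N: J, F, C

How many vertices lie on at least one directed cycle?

A vertex is on a directed cycle iff it belongs to a strongly connected component of size ≥ 2 (or has a self-loop).
The vertices on cycles are {A, D, E, F, G, H, J, L, M, N} — 10 in total.

10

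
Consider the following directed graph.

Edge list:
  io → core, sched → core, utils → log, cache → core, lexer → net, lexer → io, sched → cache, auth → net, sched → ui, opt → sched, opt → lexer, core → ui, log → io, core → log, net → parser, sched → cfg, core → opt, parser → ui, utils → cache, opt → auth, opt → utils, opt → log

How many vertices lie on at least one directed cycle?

8

A vertex is on a directed cycle iff it belongs to a strongly connected component of size ≥ 2 (or has a self-loop).
The vertices on cycles are {io, log, opt, core, cache, lexer, sched, utils} — 8 in total.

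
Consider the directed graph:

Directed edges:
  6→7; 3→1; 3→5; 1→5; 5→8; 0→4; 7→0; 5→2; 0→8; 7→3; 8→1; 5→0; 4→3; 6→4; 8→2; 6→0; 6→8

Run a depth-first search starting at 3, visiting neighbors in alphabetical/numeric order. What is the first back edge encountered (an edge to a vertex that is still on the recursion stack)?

4→3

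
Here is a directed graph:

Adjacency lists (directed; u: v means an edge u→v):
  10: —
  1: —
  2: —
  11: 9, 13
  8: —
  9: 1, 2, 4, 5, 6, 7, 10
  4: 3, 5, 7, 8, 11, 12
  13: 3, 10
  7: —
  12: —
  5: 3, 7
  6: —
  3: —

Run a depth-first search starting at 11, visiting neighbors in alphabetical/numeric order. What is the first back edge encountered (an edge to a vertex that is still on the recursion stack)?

DFS from 11 (visiting neighbors in alphabetical/numeric order); mark gray on enter, black on exit:
11 gray
  9 gray
    1 gray
    1 black
    2 gray
    2 black
    4 gray
      3 gray
      3 black
      5 gray
        5→3: 3 black — skip
        7 gray
        7 black
      5 black
      4→7: 7 black — skip
      8 gray
      8 black
      4→11: 11 is gray → back edge
First back edge: 4 → 11.

4->11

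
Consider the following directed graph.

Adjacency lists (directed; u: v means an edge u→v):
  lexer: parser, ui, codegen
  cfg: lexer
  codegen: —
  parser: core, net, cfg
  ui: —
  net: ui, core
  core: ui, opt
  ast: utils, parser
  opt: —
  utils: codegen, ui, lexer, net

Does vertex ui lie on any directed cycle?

No

ui lies on a cycle iff there is a path from ui back to itself.
Exploring from ui, it never reaches itself; equivalently, its strongly connected component is a singleton.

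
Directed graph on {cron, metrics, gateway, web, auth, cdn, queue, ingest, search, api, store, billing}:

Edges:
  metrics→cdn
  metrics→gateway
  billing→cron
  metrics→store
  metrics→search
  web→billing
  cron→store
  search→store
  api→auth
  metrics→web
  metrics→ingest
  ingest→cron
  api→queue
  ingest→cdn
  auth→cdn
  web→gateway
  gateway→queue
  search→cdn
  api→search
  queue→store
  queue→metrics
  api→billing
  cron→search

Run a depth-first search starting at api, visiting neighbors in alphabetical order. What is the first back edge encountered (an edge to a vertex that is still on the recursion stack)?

gateway→queue

DFS from api (visiting neighbors in alphabetical order); mark gray on enter, black on exit:
api gray
  auth gray
    cdn gray
    cdn black
  auth black
  billing gray
    cron gray
      search gray
        search→cdn: cdn black — skip
        store gray
        store black
      search black
      cron→store: store black — skip
    cron black
  billing black
  queue gray
    metrics gray
      metrics→cdn: cdn black — skip
      gateway gray
        gateway→queue: queue is gray → back edge
First back edge: gateway → queue.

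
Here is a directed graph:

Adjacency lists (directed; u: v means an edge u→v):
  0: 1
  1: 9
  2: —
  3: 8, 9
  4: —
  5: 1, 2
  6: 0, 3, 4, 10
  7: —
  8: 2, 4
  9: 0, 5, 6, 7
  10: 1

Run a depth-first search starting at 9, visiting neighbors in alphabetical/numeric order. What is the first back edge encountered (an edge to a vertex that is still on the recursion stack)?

DFS from 9 (visiting neighbors in alphabetical/numeric order); mark gray on enter, black on exit:
9 gray
  0 gray
    1 gray
      1→9: 9 is gray → back edge
First back edge: 1 → 9.

1->9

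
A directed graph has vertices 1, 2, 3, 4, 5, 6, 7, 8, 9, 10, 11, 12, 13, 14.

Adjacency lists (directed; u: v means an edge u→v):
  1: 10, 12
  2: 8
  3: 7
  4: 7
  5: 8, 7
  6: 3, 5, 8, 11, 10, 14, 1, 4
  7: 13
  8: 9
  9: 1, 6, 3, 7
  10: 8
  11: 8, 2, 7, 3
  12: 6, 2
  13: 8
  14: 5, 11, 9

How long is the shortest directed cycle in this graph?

3

For each vertex v, BFS finds the shortest path from v back to v.
The shortest such closed walk is 6 → 1 → 12 → 6, length 3.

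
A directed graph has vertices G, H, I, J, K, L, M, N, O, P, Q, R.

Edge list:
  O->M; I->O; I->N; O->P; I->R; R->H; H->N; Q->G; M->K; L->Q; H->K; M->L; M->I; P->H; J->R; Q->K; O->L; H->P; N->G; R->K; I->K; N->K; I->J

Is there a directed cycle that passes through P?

P is on a cycle iff P can reach itself via ≥1 edge.
P → H → P — yes.

Yes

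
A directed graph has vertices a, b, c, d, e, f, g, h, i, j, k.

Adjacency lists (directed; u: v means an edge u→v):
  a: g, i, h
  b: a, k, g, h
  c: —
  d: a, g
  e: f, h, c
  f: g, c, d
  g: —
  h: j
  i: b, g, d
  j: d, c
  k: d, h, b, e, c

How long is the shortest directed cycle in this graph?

2

For each vertex v, BFS finds the shortest path from v back to v.
The shortest such closed walk is b → k → b, length 2.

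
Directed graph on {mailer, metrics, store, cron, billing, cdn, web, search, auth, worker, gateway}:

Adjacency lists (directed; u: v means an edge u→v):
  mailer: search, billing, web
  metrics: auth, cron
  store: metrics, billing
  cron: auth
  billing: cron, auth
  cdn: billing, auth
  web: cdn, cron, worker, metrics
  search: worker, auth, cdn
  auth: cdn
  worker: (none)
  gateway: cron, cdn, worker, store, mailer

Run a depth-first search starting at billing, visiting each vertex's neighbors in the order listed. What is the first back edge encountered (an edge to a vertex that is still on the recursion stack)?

cdn->billing

DFS from billing (visiting each vertex's neighbors in the order listed); mark gray on enter, black on exit:
billing gray
  cron gray
    auth gray
      cdn gray
        cdn→billing: billing is gray → back edge
First back edge: cdn → billing.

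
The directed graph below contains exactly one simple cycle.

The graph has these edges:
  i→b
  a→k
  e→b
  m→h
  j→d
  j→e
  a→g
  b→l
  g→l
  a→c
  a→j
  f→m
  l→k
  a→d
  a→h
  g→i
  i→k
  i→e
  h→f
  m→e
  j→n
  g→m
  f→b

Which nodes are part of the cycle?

f, h, m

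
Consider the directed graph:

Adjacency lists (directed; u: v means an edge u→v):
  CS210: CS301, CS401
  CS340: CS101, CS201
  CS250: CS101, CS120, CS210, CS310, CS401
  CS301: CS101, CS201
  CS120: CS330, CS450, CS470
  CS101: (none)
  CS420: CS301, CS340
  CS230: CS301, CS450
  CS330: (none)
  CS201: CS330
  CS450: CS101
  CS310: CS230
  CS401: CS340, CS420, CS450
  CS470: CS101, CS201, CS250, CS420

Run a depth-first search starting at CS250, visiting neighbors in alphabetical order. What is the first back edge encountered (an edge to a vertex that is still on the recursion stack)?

CS470→CS250

DFS from CS250 (visiting neighbors in alphabetical order); mark gray on enter, black on exit:
CS250 gray
  CS101 gray
  CS101 black
  CS120 gray
    CS330 gray
    CS330 black
    CS450 gray
      CS450→CS101: CS101 black — skip
    CS450 black
    CS470 gray
      CS470→CS101: CS101 black — skip
      CS201 gray
        CS201→CS330: CS330 black — skip
      CS201 black
      CS470→CS250: CS250 is gray → back edge
First back edge: CS470 → CS250.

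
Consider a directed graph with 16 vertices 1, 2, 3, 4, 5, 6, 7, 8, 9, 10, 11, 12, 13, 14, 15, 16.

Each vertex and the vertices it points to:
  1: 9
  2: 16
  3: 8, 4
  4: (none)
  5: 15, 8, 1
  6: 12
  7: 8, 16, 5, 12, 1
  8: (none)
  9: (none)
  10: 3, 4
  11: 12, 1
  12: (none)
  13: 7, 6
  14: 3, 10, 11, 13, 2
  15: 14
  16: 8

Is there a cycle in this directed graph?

Yes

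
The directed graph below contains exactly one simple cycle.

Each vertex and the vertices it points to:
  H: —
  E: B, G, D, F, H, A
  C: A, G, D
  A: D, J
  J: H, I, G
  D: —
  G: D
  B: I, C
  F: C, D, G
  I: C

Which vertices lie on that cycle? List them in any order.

A, C, I, J

DFS with gray/black marking from A:
A gray
  D gray
  D black
  J gray
    H gray
    H black
    I gray
      C gray
        C→A: A is gray → back edge
Back edge closes the cycle A → J → I → C → A; its vertices are {A, C, I, J}.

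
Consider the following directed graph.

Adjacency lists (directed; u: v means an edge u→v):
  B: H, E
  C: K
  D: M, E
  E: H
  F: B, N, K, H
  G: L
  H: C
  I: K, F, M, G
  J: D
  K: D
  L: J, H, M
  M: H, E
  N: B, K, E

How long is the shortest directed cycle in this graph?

5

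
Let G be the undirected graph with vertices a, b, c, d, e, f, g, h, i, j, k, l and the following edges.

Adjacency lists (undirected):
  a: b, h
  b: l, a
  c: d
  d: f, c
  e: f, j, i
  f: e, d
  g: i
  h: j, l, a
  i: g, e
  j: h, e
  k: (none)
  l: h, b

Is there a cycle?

Yes

DFS, tracking each vertex's parent; an edge to a visited non-parent vertex closes a cycle.
Start from f:
visit f (parent –)
  visit e (parent f)
    e–f: parent, skip
    visit j (parent e)
      visit h (parent j)
        h–j: parent, skip
        visit l (parent h)
          l–h: parent, skip
          visit b (parent l)
            b–l: parent, skip
            visit a (parent b)
              a–b: parent, skip
              a–h: h visited and ≠ parent → cycle
Cycle: h – l – b – a – h.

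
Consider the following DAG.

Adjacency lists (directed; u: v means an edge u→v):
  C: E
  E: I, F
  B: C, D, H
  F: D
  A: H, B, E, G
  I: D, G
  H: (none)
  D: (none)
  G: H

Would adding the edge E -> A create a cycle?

Yes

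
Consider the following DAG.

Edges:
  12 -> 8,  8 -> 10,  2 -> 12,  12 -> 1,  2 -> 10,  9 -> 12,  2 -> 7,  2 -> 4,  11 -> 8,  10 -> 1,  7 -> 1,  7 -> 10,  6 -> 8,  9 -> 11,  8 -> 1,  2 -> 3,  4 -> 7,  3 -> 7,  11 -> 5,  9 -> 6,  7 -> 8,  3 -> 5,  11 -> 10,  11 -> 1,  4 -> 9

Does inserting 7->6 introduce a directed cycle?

No

Adding 7→6 creates a cycle iff 6 can already reach 7.
Explore from 6: no path reaches 7. The graph stays acyclic.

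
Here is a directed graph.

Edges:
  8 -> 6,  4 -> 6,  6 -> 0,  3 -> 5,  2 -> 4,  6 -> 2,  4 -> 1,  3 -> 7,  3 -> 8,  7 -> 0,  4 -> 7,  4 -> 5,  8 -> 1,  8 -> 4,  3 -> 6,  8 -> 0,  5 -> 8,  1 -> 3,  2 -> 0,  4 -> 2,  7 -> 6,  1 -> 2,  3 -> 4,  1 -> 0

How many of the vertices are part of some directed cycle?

A vertex is on a directed cycle iff it belongs to a strongly connected component of size ≥ 2 (or has a self-loop).
The vertices on cycles are {1, 2, 3, 4, 5, 6, 7, 8} — 8 in total.

8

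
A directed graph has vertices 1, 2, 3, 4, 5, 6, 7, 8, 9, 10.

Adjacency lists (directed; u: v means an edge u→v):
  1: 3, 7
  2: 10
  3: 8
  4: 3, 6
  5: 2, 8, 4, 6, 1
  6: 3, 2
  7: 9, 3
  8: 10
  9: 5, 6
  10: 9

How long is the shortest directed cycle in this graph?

4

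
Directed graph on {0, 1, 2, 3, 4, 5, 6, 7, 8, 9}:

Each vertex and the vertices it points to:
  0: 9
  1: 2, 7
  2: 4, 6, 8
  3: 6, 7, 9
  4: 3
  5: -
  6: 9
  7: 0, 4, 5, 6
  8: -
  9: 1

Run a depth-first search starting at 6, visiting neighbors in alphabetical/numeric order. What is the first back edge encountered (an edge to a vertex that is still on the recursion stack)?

DFS from 6 (visiting neighbors in alphabetical/numeric order); mark gray on enter, black on exit:
6 gray
  9 gray
    1 gray
      2 gray
        4 gray
          3 gray
            3→6: 6 is gray → back edge
First back edge: 3 → 6.

3→6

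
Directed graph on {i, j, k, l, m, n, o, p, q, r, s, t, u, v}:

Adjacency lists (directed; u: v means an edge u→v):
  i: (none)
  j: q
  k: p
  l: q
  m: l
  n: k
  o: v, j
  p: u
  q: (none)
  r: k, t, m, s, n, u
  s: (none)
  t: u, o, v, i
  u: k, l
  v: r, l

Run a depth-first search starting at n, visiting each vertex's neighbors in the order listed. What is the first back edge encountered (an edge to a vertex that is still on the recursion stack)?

DFS from n (visiting each vertex's neighbors in the order listed); mark gray on enter, black on exit:
n gray
  k gray
    p gray
      u gray
        u→k: k is gray → back edge
First back edge: u → k.

u→k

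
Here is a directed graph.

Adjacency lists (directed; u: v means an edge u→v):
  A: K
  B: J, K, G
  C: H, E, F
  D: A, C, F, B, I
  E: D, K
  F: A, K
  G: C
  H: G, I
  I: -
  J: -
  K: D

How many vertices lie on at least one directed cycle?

A vertex is on a directed cycle iff it belongs to a strongly connected component of size ≥ 2 (or has a self-loop).
The vertices on cycles are {A, B, C, D, E, F, G, H, K} — 9 in total.

9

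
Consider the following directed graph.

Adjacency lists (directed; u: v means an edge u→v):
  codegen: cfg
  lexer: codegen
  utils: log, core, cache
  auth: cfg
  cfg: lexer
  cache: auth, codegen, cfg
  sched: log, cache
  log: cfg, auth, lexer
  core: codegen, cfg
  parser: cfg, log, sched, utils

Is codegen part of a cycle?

Yes

codegen is on a cycle iff codegen can reach itself via ≥1 edge.
codegen → cfg → lexer → codegen — yes.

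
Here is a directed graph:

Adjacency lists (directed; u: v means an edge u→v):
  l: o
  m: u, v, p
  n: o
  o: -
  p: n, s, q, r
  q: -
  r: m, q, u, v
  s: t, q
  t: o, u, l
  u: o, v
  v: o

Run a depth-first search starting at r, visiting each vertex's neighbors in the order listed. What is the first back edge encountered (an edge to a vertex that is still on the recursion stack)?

p→r

DFS from r (visiting each vertex's neighbors in the order listed); mark gray on enter, black on exit:
r gray
  m gray
    u gray
      o gray
      o black
      v gray
        v→o: o black — skip
      v black
    u black
    m→v: v black — skip
    p gray
      n gray
        n→o: o black — skip
      n black
      s gray
        t gray
          t→o: o black — skip
          t→u: u black — skip
          l gray
            l→o: o black — skip
          l black
        t black
        q gray
        q black
      s black
      p→q: q black — skip
      p→r: r is gray → back edge
First back edge: p → r.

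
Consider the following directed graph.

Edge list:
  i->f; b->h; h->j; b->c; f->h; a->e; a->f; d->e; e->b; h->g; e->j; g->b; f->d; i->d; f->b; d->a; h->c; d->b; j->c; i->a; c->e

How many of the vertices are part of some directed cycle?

9

A vertex is on a directed cycle iff it belongs to a strongly connected component of size ≥ 2 (or has a self-loop).
The vertices on cycles are {a, b, c, d, e, f, g, h, j} — 9 in total.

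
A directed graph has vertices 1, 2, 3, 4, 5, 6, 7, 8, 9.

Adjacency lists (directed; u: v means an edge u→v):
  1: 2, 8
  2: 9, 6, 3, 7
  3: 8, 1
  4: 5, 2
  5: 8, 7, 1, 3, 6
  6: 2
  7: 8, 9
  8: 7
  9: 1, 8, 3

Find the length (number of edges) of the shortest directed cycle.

2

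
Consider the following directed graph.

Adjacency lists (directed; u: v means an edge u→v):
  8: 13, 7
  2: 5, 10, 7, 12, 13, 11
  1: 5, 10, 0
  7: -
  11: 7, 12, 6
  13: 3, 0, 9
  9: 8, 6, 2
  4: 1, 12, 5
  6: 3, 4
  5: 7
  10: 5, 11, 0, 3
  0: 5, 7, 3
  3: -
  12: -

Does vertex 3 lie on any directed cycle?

3 lies on a cycle iff there is a path from 3 back to itself.
Exploring from 3, it never reaches itself; equivalently, its strongly connected component is a singleton.

No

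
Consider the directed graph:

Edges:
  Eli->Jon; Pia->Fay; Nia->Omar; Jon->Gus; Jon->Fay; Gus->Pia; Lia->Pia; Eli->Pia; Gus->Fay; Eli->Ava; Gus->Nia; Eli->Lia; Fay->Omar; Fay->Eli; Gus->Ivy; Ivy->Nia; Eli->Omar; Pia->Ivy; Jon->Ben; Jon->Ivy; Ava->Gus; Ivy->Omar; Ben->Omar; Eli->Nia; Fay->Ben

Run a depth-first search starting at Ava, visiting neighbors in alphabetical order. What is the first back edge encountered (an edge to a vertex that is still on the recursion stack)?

DFS from Ava (visiting neighbors in alphabetical order); mark gray on enter, black on exit:
Ava gray
  Gus gray
    Fay gray
      Ben gray
        Omar gray
        Omar black
      Ben black
      Eli gray
        Eli→Ava: Ava is gray → back edge
First back edge: Eli → Ava.

Eli→Ava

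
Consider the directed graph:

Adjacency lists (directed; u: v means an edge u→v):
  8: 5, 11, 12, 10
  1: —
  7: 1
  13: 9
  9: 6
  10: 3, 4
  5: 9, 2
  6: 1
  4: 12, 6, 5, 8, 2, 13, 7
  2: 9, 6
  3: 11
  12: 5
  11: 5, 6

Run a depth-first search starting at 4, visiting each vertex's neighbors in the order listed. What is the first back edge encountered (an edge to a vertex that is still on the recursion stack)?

DFS from 4 (visiting each vertex's neighbors in the order listed); mark gray on enter, black on exit:
4 gray
  12 gray
    5 gray
      9 gray
        6 gray
          1 gray
          1 black
        6 black
      9 black
      2 gray
        2→9: 9 black — skip
        2→6: 6 black — skip
      2 black
    5 black
  12 black
  4→6: 6 black — skip
  4→5: 5 black — skip
  8 gray
    8→5: 5 black — skip
    11 gray
      11→5: 5 black — skip
      11→6: 6 black — skip
    11 black
    8→12: 12 black — skip
    10 gray
      3 gray
        3→11: 11 black — skip
      3 black
      10→4: 4 is gray → back edge
First back edge: 10 → 4.

10->4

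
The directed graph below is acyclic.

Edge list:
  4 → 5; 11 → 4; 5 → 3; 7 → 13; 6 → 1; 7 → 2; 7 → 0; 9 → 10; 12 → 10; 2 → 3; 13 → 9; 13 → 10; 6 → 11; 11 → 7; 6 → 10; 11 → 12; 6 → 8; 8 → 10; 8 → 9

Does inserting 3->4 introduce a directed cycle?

Yes

Adding 3→4 creates a cycle iff 4 can already reach 3.
Path from 4: 4 → 5 → 3.
So 4 → … → 3 → 4 is a cycle.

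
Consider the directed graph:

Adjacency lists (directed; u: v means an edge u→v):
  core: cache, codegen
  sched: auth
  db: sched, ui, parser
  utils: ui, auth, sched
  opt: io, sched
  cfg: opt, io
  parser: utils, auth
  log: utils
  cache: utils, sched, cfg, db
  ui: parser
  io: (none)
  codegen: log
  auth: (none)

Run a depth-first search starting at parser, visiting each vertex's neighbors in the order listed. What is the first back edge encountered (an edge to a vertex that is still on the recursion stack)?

ui->parser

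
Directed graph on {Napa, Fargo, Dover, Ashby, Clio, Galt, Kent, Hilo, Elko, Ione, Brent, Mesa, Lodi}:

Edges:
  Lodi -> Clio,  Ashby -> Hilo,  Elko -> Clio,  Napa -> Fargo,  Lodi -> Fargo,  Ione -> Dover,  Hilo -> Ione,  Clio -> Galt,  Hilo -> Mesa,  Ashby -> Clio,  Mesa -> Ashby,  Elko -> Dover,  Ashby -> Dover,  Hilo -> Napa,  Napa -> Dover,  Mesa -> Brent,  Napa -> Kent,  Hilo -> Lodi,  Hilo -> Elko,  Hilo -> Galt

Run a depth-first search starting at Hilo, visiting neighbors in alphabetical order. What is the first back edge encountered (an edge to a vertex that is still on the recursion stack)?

Ashby→Hilo

DFS from Hilo (visiting neighbors in alphabetical order); mark gray on enter, black on exit:
Hilo gray
  Elko gray
    Clio gray
      Galt gray
      Galt black
    Clio black
    Dover gray
    Dover black
  Elko black
  Hilo→Galt: Galt black — skip
  Ione gray
    Ione→Dover: Dover black — skip
  Ione black
  Lodi gray
    Lodi→Clio: Clio black — skip
    Fargo gray
    Fargo black
  Lodi black
  Mesa gray
    Ashby gray
      Ashby→Clio: Clio black — skip
      Ashby→Dover: Dover black — skip
      Ashby→Hilo: Hilo is gray → back edge
First back edge: Ashby → Hilo.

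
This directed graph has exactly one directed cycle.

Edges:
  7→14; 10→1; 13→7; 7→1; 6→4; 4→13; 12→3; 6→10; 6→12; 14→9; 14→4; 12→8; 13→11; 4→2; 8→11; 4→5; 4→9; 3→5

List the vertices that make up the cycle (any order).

DFS with gray/black marking from 4:
4 gray
  5 gray
  5 black
  9 gray
  9 black
  13 gray
    11 gray
    11 black
    7 gray
      1 gray
      1 black
      14 gray
        14→9: 9 black — skip
        14→4: 4 is gray → back edge
Back edge closes the cycle 4 → 13 → 7 → 14 → 4; its vertices are {4, 7, 13, 14}.

4, 7, 13, 14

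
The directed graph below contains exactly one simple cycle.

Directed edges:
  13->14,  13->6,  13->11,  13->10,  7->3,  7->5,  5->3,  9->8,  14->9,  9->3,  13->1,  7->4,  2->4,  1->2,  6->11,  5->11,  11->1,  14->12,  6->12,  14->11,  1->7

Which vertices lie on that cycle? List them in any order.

1, 5, 7, 11

DFS with gray/black marking from 1:
1 gray
  7 gray
    3 gray
    3 black
    5 gray
      5→3: 3 black — skip
      11 gray
        11→1: 1 is gray → back edge
Back edge closes the cycle 1 → 7 → 5 → 11 → 1; its vertices are {1, 5, 7, 11}.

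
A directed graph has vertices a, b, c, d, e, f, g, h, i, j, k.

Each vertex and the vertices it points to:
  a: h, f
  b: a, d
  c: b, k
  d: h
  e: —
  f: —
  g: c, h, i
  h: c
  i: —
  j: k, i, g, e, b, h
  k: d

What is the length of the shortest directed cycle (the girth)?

4

For each vertex v, BFS finds the shortest path from v back to v.
The shortest such closed walk is b → a → h → c → b, length 4.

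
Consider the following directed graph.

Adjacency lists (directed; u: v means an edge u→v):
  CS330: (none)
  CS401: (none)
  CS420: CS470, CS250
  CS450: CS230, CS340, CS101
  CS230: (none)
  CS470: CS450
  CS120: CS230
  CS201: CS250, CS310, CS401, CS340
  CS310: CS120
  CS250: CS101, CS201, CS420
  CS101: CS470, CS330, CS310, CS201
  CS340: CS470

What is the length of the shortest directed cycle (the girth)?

For each vertex v, BFS finds the shortest path from v back to v.
The shortest such closed walk is CS250 → CS420 → CS250, length 2.

2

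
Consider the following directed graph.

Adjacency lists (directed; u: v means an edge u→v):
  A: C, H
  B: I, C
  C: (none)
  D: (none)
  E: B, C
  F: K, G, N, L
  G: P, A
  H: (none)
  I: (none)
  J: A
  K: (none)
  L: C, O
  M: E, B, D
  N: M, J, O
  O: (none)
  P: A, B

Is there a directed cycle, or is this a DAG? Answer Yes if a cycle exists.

No

DFS with white/gray/black marking, starting from E:
E gray
  B gray
    I gray
    I black
    C gray
    C black
  B black
  E→C: C black — skip
E black
A gray
  A→C: C black — skip
  H gray
  H black
A black
D gray
D black
F gray
  K gray
  K black
  G gray
    P gray
      P→A: A black — skip
      P→B: B black — skip
    P black
    G→A: A black — skip
  G black
  N gray
    M gray
      M→E: E black — skip
      M→B: B black — skip
      M→D: D black — skip
    M black
    J gray
      J→A: A black — skip
    J black
    O gray
    O black
  N black
  L gray
    L→C: C black — skip
    L→O: O black — skip
  L black
F black
Every edge goes to a white or black vertex — no back edge, so the graph is acyclic.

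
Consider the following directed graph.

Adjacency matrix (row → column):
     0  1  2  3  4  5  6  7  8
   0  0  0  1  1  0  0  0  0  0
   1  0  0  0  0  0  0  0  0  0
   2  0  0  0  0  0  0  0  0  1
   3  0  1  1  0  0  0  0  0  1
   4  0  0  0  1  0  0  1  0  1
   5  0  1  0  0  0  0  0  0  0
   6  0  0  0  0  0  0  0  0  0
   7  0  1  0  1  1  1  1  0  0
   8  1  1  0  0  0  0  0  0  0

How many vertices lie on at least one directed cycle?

4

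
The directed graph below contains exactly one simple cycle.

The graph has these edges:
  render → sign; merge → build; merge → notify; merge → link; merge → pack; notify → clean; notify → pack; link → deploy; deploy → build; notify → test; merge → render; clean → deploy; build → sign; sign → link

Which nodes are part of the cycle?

link, sign, build, deploy

DFS with gray/black marking from build:
build gray
  sign gray
    link gray
      deploy gray
        deploy→build: build is gray → back edge
Back edge closes the cycle build → sign → link → deploy → build; its vertices are {link, sign, build, deploy}.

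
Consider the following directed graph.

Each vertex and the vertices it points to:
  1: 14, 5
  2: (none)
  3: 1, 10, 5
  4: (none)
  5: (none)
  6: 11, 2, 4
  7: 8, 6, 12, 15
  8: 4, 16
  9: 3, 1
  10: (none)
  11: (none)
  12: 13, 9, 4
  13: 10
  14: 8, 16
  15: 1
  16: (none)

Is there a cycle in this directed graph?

DFS with white/gray/black marking, starting from 8:
8 gray
  4 gray
  4 black
  16 gray
  16 black
8 black
1 gray
  14 gray
    14→8: 8 black — skip
    14→16: 16 black — skip
  14 black
  5 gray
  5 black
1 black
2 gray
2 black
3 gray
  3→1: 1 black — skip
  10 gray
  10 black
  3→5: 5 black — skip
3 black
6 gray
  11 gray
  11 black
  6→2: 2 black — skip
  6→4: 4 black — skip
6 black
7 gray
  7→8: 8 black — skip
  7→6: 6 black — skip
  12 gray
    13 gray
      13→10: 10 black — skip
    13 black
    9 gray
      9→3: 3 black — skip
      9→1: 1 black — skip
    9 black
    12→4: 4 black — skip
  12 black
  15 gray
    15→1: 1 black — skip
  15 black
7 black
Every edge goes to a white or black vertex — no back edge, so the graph is acyclic.

No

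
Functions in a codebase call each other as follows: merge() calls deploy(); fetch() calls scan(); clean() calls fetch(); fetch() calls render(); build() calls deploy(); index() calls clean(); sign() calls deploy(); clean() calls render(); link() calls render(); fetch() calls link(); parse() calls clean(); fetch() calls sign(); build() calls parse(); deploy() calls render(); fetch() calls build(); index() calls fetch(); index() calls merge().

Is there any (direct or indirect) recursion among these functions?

DFS with white/gray/black marking, starting from scan:
scan gray
scan black
sign gray
  deploy gray
    render gray
    render black
  deploy black
sign black
build gray
  parse gray
    clean gray
      fetch gray
        link gray
          link→render: render black — skip
        link black
        fetch→build: build is gray → back edge
Back edge found, so a cycle exists: build → parse → clean → fetch → build.

Yes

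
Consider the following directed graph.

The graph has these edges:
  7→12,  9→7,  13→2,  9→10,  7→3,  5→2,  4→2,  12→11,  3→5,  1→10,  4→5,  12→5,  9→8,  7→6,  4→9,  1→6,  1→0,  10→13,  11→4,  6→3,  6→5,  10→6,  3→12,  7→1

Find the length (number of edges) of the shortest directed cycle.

5

For each vertex v, BFS finds the shortest path from v back to v.
The shortest such closed walk is 9 → 7 → 12 → 11 → 4 → 9, length 5.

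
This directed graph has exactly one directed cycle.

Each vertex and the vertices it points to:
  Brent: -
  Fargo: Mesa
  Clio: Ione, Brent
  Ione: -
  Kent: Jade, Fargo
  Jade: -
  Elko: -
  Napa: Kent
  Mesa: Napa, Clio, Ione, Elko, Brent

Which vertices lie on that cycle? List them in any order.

DFS with gray/black marking from Mesa:
Mesa gray
  Napa gray
    Kent gray
      Jade gray
      Jade black
      Fargo gray
        Fargo→Mesa: Mesa is gray → back edge
Back edge closes the cycle Mesa → Napa → Kent → Fargo → Mesa; its vertices are {Kent, Mesa, Napa, Fargo}.

Kent, Mesa, Napa, Fargo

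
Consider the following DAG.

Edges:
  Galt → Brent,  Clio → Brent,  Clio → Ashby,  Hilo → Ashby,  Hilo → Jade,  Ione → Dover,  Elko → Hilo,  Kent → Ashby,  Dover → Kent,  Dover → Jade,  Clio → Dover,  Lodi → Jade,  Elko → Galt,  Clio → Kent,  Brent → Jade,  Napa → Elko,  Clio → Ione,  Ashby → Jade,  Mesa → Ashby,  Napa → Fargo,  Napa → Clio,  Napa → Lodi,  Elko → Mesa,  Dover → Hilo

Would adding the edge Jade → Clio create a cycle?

Yes

Adding Jade→Clio creates a cycle iff Clio can already reach Jade.
Path from Clio: Clio → Dover → Jade.
So Clio → … → Jade → Clio is a cycle.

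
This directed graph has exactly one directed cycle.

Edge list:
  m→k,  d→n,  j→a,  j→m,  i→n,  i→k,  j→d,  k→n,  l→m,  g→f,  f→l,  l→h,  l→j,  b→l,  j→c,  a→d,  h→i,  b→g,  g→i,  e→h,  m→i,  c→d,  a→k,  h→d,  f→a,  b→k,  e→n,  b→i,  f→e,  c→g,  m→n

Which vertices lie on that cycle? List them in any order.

DFS with gray/black marking from l:
l gray
  m gray
    k gray
      n gray
      n black
    k black
    m→n: n black — skip
    i gray
      i→n: n black — skip
      i→k: k black — skip
    i black
  m black
  h gray
    h→i: i black — skip
    d gray
      d→n: n black — skip
    d black
  h black
  j gray
    a gray
      a→d: d black — skip
      a→k: k black — skip
    a black
    j→m: m black — skip
    j→d: d black — skip
    c gray
      g gray
        f gray
          f→l: l is gray → back edge
Back edge closes the cycle l → j → c → g → f → l; its vertices are {c, f, g, j, l}.

c, f, g, j, l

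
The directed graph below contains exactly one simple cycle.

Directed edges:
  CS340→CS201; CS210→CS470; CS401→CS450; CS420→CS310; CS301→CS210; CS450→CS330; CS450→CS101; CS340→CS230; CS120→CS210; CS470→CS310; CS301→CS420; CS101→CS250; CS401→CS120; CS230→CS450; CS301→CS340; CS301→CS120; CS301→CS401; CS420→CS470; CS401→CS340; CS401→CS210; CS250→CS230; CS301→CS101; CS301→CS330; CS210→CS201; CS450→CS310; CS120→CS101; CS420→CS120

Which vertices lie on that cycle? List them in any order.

DFS with gray/black marking from CS230:
CS230 gray
  CS450 gray
    CS101 gray
      CS250 gray
        CS250→CS230: CS230 is gray → back edge
Back edge closes the cycle CS230 → CS450 → CS101 → CS250 → CS230; its vertices are {CS101, CS230, CS250, CS450}.

CS101, CS230, CS250, CS450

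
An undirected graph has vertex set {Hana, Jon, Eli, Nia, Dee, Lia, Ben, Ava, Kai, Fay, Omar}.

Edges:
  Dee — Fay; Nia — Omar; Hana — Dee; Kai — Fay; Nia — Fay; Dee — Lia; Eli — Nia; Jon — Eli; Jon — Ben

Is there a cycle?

DFS, tracking each vertex's parent; an edge to a visited non-parent vertex closes a cycle.
Start from Nia:
visit Nia (parent –)
  visit Eli (parent Nia)
    Eli–Nia: parent, skip
    visit Jon (parent Eli)
      visit Ben (parent Jon)
        Ben–Jon: parent, skip
      Jon–Eli: parent, skip
  visit Fay (parent Nia)
    visit Dee (parent Fay)
      visit Hana (parent Dee)
        Hana–Dee: parent, skip
      Dee–Fay: parent, skip
      visit Lia (parent Dee)
        Lia–Dee: parent, skip
    Fay–Nia: parent, skip
    visit Kai (parent Fay)
      Kai–Fay: parent, skip
  visit Omar (parent Nia)
    Omar–Nia: parent, skip
visit Ava (parent –)
No non-parent visited neighbor found — the graph is a forest.

No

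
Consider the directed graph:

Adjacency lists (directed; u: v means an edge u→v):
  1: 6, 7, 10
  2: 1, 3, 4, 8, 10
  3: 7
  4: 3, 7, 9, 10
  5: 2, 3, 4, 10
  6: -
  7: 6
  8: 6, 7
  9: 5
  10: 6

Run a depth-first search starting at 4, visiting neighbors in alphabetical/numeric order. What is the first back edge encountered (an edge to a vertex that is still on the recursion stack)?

2->4

DFS from 4 (visiting neighbors in alphabetical/numeric order); mark gray on enter, black on exit:
4 gray
  3 gray
    7 gray
      6 gray
      6 black
    7 black
  3 black
  4→7: 7 black — skip
  9 gray
    5 gray
      2 gray
        1 gray
          1→6: 6 black — skip
          1→7: 7 black — skip
          10 gray
            10→6: 6 black — skip
          10 black
        1 black
        2→3: 3 black — skip
        2→4: 4 is gray → back edge
First back edge: 2 → 4.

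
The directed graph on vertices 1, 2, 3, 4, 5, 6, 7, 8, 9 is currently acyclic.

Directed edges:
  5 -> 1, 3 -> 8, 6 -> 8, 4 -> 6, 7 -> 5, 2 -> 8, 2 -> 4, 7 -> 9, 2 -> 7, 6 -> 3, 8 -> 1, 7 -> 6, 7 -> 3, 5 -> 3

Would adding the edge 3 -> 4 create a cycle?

Adding 3→4 creates a cycle iff 4 can already reach 3.
Path from 4: 4 → 6 → 3.
So 4 → … → 3 → 4 is a cycle.

Yes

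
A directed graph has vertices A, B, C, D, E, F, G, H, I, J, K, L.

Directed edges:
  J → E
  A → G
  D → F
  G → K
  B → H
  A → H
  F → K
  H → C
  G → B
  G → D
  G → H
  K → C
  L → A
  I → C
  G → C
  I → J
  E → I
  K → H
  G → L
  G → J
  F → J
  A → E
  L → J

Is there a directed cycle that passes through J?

Yes

J is on a cycle iff J can reach itself via ≥1 edge.
J → E → I → J — yes.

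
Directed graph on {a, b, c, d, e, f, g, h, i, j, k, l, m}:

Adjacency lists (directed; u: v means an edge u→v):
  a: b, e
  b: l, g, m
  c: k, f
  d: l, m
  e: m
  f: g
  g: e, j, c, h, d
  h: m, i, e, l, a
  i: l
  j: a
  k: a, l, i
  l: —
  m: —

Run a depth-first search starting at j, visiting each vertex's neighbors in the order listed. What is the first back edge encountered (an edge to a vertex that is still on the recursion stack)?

DFS from j (visiting each vertex's neighbors in the order listed); mark gray on enter, black on exit:
j gray
  a gray
    b gray
      l gray
      l black
      g gray
        e gray
          m gray
          m black
        e black
        g→j: j is gray → back edge
First back edge: g → j.

g→j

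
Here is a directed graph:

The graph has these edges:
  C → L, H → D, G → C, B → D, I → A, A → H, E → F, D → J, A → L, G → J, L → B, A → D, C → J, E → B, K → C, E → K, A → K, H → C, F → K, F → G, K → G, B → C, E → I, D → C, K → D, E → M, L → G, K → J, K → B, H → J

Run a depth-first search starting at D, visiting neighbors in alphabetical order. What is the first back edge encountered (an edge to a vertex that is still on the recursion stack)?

B→C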